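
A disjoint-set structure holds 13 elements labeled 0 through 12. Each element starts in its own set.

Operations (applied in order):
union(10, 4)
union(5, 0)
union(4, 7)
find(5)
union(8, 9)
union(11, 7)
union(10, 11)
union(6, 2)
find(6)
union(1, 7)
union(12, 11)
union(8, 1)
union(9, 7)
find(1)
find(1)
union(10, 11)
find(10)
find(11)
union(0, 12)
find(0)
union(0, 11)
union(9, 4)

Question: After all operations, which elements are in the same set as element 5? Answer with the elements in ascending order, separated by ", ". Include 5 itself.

Step 1: union(10, 4) -> merged; set of 10 now {4, 10}
Step 2: union(5, 0) -> merged; set of 5 now {0, 5}
Step 3: union(4, 7) -> merged; set of 4 now {4, 7, 10}
Step 4: find(5) -> no change; set of 5 is {0, 5}
Step 5: union(8, 9) -> merged; set of 8 now {8, 9}
Step 6: union(11, 7) -> merged; set of 11 now {4, 7, 10, 11}
Step 7: union(10, 11) -> already same set; set of 10 now {4, 7, 10, 11}
Step 8: union(6, 2) -> merged; set of 6 now {2, 6}
Step 9: find(6) -> no change; set of 6 is {2, 6}
Step 10: union(1, 7) -> merged; set of 1 now {1, 4, 7, 10, 11}
Step 11: union(12, 11) -> merged; set of 12 now {1, 4, 7, 10, 11, 12}
Step 12: union(8, 1) -> merged; set of 8 now {1, 4, 7, 8, 9, 10, 11, 12}
Step 13: union(9, 7) -> already same set; set of 9 now {1, 4, 7, 8, 9, 10, 11, 12}
Step 14: find(1) -> no change; set of 1 is {1, 4, 7, 8, 9, 10, 11, 12}
Step 15: find(1) -> no change; set of 1 is {1, 4, 7, 8, 9, 10, 11, 12}
Step 16: union(10, 11) -> already same set; set of 10 now {1, 4, 7, 8, 9, 10, 11, 12}
Step 17: find(10) -> no change; set of 10 is {1, 4, 7, 8, 9, 10, 11, 12}
Step 18: find(11) -> no change; set of 11 is {1, 4, 7, 8, 9, 10, 11, 12}
Step 19: union(0, 12) -> merged; set of 0 now {0, 1, 4, 5, 7, 8, 9, 10, 11, 12}
Step 20: find(0) -> no change; set of 0 is {0, 1, 4, 5, 7, 8, 9, 10, 11, 12}
Step 21: union(0, 11) -> already same set; set of 0 now {0, 1, 4, 5, 7, 8, 9, 10, 11, 12}
Step 22: union(9, 4) -> already same set; set of 9 now {0, 1, 4, 5, 7, 8, 9, 10, 11, 12}
Component of 5: {0, 1, 4, 5, 7, 8, 9, 10, 11, 12}

Answer: 0, 1, 4, 5, 7, 8, 9, 10, 11, 12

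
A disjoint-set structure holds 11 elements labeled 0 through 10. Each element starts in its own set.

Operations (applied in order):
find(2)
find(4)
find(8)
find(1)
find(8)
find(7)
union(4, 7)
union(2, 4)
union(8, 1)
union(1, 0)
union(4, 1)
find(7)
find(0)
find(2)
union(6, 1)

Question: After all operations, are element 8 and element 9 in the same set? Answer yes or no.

Answer: no

Derivation:
Step 1: find(2) -> no change; set of 2 is {2}
Step 2: find(4) -> no change; set of 4 is {4}
Step 3: find(8) -> no change; set of 8 is {8}
Step 4: find(1) -> no change; set of 1 is {1}
Step 5: find(8) -> no change; set of 8 is {8}
Step 6: find(7) -> no change; set of 7 is {7}
Step 7: union(4, 7) -> merged; set of 4 now {4, 7}
Step 8: union(2, 4) -> merged; set of 2 now {2, 4, 7}
Step 9: union(8, 1) -> merged; set of 8 now {1, 8}
Step 10: union(1, 0) -> merged; set of 1 now {0, 1, 8}
Step 11: union(4, 1) -> merged; set of 4 now {0, 1, 2, 4, 7, 8}
Step 12: find(7) -> no change; set of 7 is {0, 1, 2, 4, 7, 8}
Step 13: find(0) -> no change; set of 0 is {0, 1, 2, 4, 7, 8}
Step 14: find(2) -> no change; set of 2 is {0, 1, 2, 4, 7, 8}
Step 15: union(6, 1) -> merged; set of 6 now {0, 1, 2, 4, 6, 7, 8}
Set of 8: {0, 1, 2, 4, 6, 7, 8}; 9 is not a member.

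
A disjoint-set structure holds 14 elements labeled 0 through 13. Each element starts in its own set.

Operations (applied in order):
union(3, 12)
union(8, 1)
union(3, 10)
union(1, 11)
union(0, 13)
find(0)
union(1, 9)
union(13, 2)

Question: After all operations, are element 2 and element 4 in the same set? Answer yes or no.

Answer: no

Derivation:
Step 1: union(3, 12) -> merged; set of 3 now {3, 12}
Step 2: union(8, 1) -> merged; set of 8 now {1, 8}
Step 3: union(3, 10) -> merged; set of 3 now {3, 10, 12}
Step 4: union(1, 11) -> merged; set of 1 now {1, 8, 11}
Step 5: union(0, 13) -> merged; set of 0 now {0, 13}
Step 6: find(0) -> no change; set of 0 is {0, 13}
Step 7: union(1, 9) -> merged; set of 1 now {1, 8, 9, 11}
Step 8: union(13, 2) -> merged; set of 13 now {0, 2, 13}
Set of 2: {0, 2, 13}; 4 is not a member.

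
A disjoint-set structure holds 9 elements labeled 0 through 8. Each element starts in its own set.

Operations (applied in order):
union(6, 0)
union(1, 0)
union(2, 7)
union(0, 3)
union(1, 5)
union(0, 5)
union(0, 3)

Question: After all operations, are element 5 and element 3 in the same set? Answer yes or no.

Step 1: union(6, 0) -> merged; set of 6 now {0, 6}
Step 2: union(1, 0) -> merged; set of 1 now {0, 1, 6}
Step 3: union(2, 7) -> merged; set of 2 now {2, 7}
Step 4: union(0, 3) -> merged; set of 0 now {0, 1, 3, 6}
Step 5: union(1, 5) -> merged; set of 1 now {0, 1, 3, 5, 6}
Step 6: union(0, 5) -> already same set; set of 0 now {0, 1, 3, 5, 6}
Step 7: union(0, 3) -> already same set; set of 0 now {0, 1, 3, 5, 6}
Set of 5: {0, 1, 3, 5, 6}; 3 is a member.

Answer: yes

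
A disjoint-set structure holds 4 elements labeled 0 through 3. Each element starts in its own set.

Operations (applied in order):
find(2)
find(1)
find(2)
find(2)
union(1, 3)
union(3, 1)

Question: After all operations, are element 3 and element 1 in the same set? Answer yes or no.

Step 1: find(2) -> no change; set of 2 is {2}
Step 2: find(1) -> no change; set of 1 is {1}
Step 3: find(2) -> no change; set of 2 is {2}
Step 4: find(2) -> no change; set of 2 is {2}
Step 5: union(1, 3) -> merged; set of 1 now {1, 3}
Step 6: union(3, 1) -> already same set; set of 3 now {1, 3}
Set of 3: {1, 3}; 1 is a member.

Answer: yes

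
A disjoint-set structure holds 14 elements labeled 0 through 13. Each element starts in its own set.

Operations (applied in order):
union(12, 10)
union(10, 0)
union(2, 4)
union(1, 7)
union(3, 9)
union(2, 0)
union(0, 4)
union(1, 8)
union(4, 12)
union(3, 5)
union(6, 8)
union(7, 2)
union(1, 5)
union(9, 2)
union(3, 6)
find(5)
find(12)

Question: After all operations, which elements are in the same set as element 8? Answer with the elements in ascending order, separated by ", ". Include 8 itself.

Answer: 0, 1, 2, 3, 4, 5, 6, 7, 8, 9, 10, 12

Derivation:
Step 1: union(12, 10) -> merged; set of 12 now {10, 12}
Step 2: union(10, 0) -> merged; set of 10 now {0, 10, 12}
Step 3: union(2, 4) -> merged; set of 2 now {2, 4}
Step 4: union(1, 7) -> merged; set of 1 now {1, 7}
Step 5: union(3, 9) -> merged; set of 3 now {3, 9}
Step 6: union(2, 0) -> merged; set of 2 now {0, 2, 4, 10, 12}
Step 7: union(0, 4) -> already same set; set of 0 now {0, 2, 4, 10, 12}
Step 8: union(1, 8) -> merged; set of 1 now {1, 7, 8}
Step 9: union(4, 12) -> already same set; set of 4 now {0, 2, 4, 10, 12}
Step 10: union(3, 5) -> merged; set of 3 now {3, 5, 9}
Step 11: union(6, 8) -> merged; set of 6 now {1, 6, 7, 8}
Step 12: union(7, 2) -> merged; set of 7 now {0, 1, 2, 4, 6, 7, 8, 10, 12}
Step 13: union(1, 5) -> merged; set of 1 now {0, 1, 2, 3, 4, 5, 6, 7, 8, 9, 10, 12}
Step 14: union(9, 2) -> already same set; set of 9 now {0, 1, 2, 3, 4, 5, 6, 7, 8, 9, 10, 12}
Step 15: union(3, 6) -> already same set; set of 3 now {0, 1, 2, 3, 4, 5, 6, 7, 8, 9, 10, 12}
Step 16: find(5) -> no change; set of 5 is {0, 1, 2, 3, 4, 5, 6, 7, 8, 9, 10, 12}
Step 17: find(12) -> no change; set of 12 is {0, 1, 2, 3, 4, 5, 6, 7, 8, 9, 10, 12}
Component of 8: {0, 1, 2, 3, 4, 5, 6, 7, 8, 9, 10, 12}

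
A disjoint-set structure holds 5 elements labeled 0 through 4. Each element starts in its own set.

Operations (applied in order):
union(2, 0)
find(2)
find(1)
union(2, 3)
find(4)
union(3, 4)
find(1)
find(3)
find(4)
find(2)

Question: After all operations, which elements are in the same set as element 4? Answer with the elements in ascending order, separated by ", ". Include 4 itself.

Step 1: union(2, 0) -> merged; set of 2 now {0, 2}
Step 2: find(2) -> no change; set of 2 is {0, 2}
Step 3: find(1) -> no change; set of 1 is {1}
Step 4: union(2, 3) -> merged; set of 2 now {0, 2, 3}
Step 5: find(4) -> no change; set of 4 is {4}
Step 6: union(3, 4) -> merged; set of 3 now {0, 2, 3, 4}
Step 7: find(1) -> no change; set of 1 is {1}
Step 8: find(3) -> no change; set of 3 is {0, 2, 3, 4}
Step 9: find(4) -> no change; set of 4 is {0, 2, 3, 4}
Step 10: find(2) -> no change; set of 2 is {0, 2, 3, 4}
Component of 4: {0, 2, 3, 4}

Answer: 0, 2, 3, 4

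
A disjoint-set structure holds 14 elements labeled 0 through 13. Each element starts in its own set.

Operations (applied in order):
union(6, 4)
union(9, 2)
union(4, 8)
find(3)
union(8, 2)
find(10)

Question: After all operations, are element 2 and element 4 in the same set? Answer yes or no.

Step 1: union(6, 4) -> merged; set of 6 now {4, 6}
Step 2: union(9, 2) -> merged; set of 9 now {2, 9}
Step 3: union(4, 8) -> merged; set of 4 now {4, 6, 8}
Step 4: find(3) -> no change; set of 3 is {3}
Step 5: union(8, 2) -> merged; set of 8 now {2, 4, 6, 8, 9}
Step 6: find(10) -> no change; set of 10 is {10}
Set of 2: {2, 4, 6, 8, 9}; 4 is a member.

Answer: yes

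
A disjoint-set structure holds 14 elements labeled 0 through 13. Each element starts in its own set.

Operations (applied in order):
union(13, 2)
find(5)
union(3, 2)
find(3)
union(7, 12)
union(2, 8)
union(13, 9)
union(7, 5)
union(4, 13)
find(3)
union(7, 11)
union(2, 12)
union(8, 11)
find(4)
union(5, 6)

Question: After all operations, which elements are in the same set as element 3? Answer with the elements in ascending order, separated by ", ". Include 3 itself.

Step 1: union(13, 2) -> merged; set of 13 now {2, 13}
Step 2: find(5) -> no change; set of 5 is {5}
Step 3: union(3, 2) -> merged; set of 3 now {2, 3, 13}
Step 4: find(3) -> no change; set of 3 is {2, 3, 13}
Step 5: union(7, 12) -> merged; set of 7 now {7, 12}
Step 6: union(2, 8) -> merged; set of 2 now {2, 3, 8, 13}
Step 7: union(13, 9) -> merged; set of 13 now {2, 3, 8, 9, 13}
Step 8: union(7, 5) -> merged; set of 7 now {5, 7, 12}
Step 9: union(4, 13) -> merged; set of 4 now {2, 3, 4, 8, 9, 13}
Step 10: find(3) -> no change; set of 3 is {2, 3, 4, 8, 9, 13}
Step 11: union(7, 11) -> merged; set of 7 now {5, 7, 11, 12}
Step 12: union(2, 12) -> merged; set of 2 now {2, 3, 4, 5, 7, 8, 9, 11, 12, 13}
Step 13: union(8, 11) -> already same set; set of 8 now {2, 3, 4, 5, 7, 8, 9, 11, 12, 13}
Step 14: find(4) -> no change; set of 4 is {2, 3, 4, 5, 7, 8, 9, 11, 12, 13}
Step 15: union(5, 6) -> merged; set of 5 now {2, 3, 4, 5, 6, 7, 8, 9, 11, 12, 13}
Component of 3: {2, 3, 4, 5, 6, 7, 8, 9, 11, 12, 13}

Answer: 2, 3, 4, 5, 6, 7, 8, 9, 11, 12, 13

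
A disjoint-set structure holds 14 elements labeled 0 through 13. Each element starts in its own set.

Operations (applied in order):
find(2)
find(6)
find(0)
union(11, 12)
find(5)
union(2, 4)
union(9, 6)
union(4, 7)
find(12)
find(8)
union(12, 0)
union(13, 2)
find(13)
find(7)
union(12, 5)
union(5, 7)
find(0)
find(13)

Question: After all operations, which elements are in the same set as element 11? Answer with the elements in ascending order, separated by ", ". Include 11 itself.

Answer: 0, 2, 4, 5, 7, 11, 12, 13

Derivation:
Step 1: find(2) -> no change; set of 2 is {2}
Step 2: find(6) -> no change; set of 6 is {6}
Step 3: find(0) -> no change; set of 0 is {0}
Step 4: union(11, 12) -> merged; set of 11 now {11, 12}
Step 5: find(5) -> no change; set of 5 is {5}
Step 6: union(2, 4) -> merged; set of 2 now {2, 4}
Step 7: union(9, 6) -> merged; set of 9 now {6, 9}
Step 8: union(4, 7) -> merged; set of 4 now {2, 4, 7}
Step 9: find(12) -> no change; set of 12 is {11, 12}
Step 10: find(8) -> no change; set of 8 is {8}
Step 11: union(12, 0) -> merged; set of 12 now {0, 11, 12}
Step 12: union(13, 2) -> merged; set of 13 now {2, 4, 7, 13}
Step 13: find(13) -> no change; set of 13 is {2, 4, 7, 13}
Step 14: find(7) -> no change; set of 7 is {2, 4, 7, 13}
Step 15: union(12, 5) -> merged; set of 12 now {0, 5, 11, 12}
Step 16: union(5, 7) -> merged; set of 5 now {0, 2, 4, 5, 7, 11, 12, 13}
Step 17: find(0) -> no change; set of 0 is {0, 2, 4, 5, 7, 11, 12, 13}
Step 18: find(13) -> no change; set of 13 is {0, 2, 4, 5, 7, 11, 12, 13}
Component of 11: {0, 2, 4, 5, 7, 11, 12, 13}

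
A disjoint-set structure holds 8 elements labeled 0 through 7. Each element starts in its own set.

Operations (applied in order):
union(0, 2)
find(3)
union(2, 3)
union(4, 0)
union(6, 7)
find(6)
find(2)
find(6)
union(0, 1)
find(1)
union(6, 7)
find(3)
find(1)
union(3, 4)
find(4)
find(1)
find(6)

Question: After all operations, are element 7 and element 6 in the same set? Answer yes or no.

Answer: yes

Derivation:
Step 1: union(0, 2) -> merged; set of 0 now {0, 2}
Step 2: find(3) -> no change; set of 3 is {3}
Step 3: union(2, 3) -> merged; set of 2 now {0, 2, 3}
Step 4: union(4, 0) -> merged; set of 4 now {0, 2, 3, 4}
Step 5: union(6, 7) -> merged; set of 6 now {6, 7}
Step 6: find(6) -> no change; set of 6 is {6, 7}
Step 7: find(2) -> no change; set of 2 is {0, 2, 3, 4}
Step 8: find(6) -> no change; set of 6 is {6, 7}
Step 9: union(0, 1) -> merged; set of 0 now {0, 1, 2, 3, 4}
Step 10: find(1) -> no change; set of 1 is {0, 1, 2, 3, 4}
Step 11: union(6, 7) -> already same set; set of 6 now {6, 7}
Step 12: find(3) -> no change; set of 3 is {0, 1, 2, 3, 4}
Step 13: find(1) -> no change; set of 1 is {0, 1, 2, 3, 4}
Step 14: union(3, 4) -> already same set; set of 3 now {0, 1, 2, 3, 4}
Step 15: find(4) -> no change; set of 4 is {0, 1, 2, 3, 4}
Step 16: find(1) -> no change; set of 1 is {0, 1, 2, 3, 4}
Step 17: find(6) -> no change; set of 6 is {6, 7}
Set of 7: {6, 7}; 6 is a member.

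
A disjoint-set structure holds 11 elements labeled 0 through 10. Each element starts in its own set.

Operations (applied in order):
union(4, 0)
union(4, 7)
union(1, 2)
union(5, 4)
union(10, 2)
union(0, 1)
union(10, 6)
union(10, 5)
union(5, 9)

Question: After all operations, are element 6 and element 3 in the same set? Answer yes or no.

Answer: no

Derivation:
Step 1: union(4, 0) -> merged; set of 4 now {0, 4}
Step 2: union(4, 7) -> merged; set of 4 now {0, 4, 7}
Step 3: union(1, 2) -> merged; set of 1 now {1, 2}
Step 4: union(5, 4) -> merged; set of 5 now {0, 4, 5, 7}
Step 5: union(10, 2) -> merged; set of 10 now {1, 2, 10}
Step 6: union(0, 1) -> merged; set of 0 now {0, 1, 2, 4, 5, 7, 10}
Step 7: union(10, 6) -> merged; set of 10 now {0, 1, 2, 4, 5, 6, 7, 10}
Step 8: union(10, 5) -> already same set; set of 10 now {0, 1, 2, 4, 5, 6, 7, 10}
Step 9: union(5, 9) -> merged; set of 5 now {0, 1, 2, 4, 5, 6, 7, 9, 10}
Set of 6: {0, 1, 2, 4, 5, 6, 7, 9, 10}; 3 is not a member.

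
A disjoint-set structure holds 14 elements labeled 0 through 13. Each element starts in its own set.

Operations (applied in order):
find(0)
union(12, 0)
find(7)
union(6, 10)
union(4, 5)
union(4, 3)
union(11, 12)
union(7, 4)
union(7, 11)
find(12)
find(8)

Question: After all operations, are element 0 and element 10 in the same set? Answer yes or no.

Step 1: find(0) -> no change; set of 0 is {0}
Step 2: union(12, 0) -> merged; set of 12 now {0, 12}
Step 3: find(7) -> no change; set of 7 is {7}
Step 4: union(6, 10) -> merged; set of 6 now {6, 10}
Step 5: union(4, 5) -> merged; set of 4 now {4, 5}
Step 6: union(4, 3) -> merged; set of 4 now {3, 4, 5}
Step 7: union(11, 12) -> merged; set of 11 now {0, 11, 12}
Step 8: union(7, 4) -> merged; set of 7 now {3, 4, 5, 7}
Step 9: union(7, 11) -> merged; set of 7 now {0, 3, 4, 5, 7, 11, 12}
Step 10: find(12) -> no change; set of 12 is {0, 3, 4, 5, 7, 11, 12}
Step 11: find(8) -> no change; set of 8 is {8}
Set of 0: {0, 3, 4, 5, 7, 11, 12}; 10 is not a member.

Answer: no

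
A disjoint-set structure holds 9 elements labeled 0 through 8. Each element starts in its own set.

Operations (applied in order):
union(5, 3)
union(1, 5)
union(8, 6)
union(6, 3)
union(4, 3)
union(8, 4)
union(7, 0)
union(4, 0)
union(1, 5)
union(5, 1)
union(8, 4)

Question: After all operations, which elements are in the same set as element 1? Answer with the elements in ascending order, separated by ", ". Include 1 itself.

Answer: 0, 1, 3, 4, 5, 6, 7, 8

Derivation:
Step 1: union(5, 3) -> merged; set of 5 now {3, 5}
Step 2: union(1, 5) -> merged; set of 1 now {1, 3, 5}
Step 3: union(8, 6) -> merged; set of 8 now {6, 8}
Step 4: union(6, 3) -> merged; set of 6 now {1, 3, 5, 6, 8}
Step 5: union(4, 3) -> merged; set of 4 now {1, 3, 4, 5, 6, 8}
Step 6: union(8, 4) -> already same set; set of 8 now {1, 3, 4, 5, 6, 8}
Step 7: union(7, 0) -> merged; set of 7 now {0, 7}
Step 8: union(4, 0) -> merged; set of 4 now {0, 1, 3, 4, 5, 6, 7, 8}
Step 9: union(1, 5) -> already same set; set of 1 now {0, 1, 3, 4, 5, 6, 7, 8}
Step 10: union(5, 1) -> already same set; set of 5 now {0, 1, 3, 4, 5, 6, 7, 8}
Step 11: union(8, 4) -> already same set; set of 8 now {0, 1, 3, 4, 5, 6, 7, 8}
Component of 1: {0, 1, 3, 4, 5, 6, 7, 8}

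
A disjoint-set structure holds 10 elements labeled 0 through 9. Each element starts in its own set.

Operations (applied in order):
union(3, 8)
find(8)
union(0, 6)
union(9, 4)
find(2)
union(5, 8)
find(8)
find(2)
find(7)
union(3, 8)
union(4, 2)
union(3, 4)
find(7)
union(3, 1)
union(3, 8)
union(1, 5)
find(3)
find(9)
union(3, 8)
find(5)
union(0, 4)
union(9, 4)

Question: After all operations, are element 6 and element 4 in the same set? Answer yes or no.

Step 1: union(3, 8) -> merged; set of 3 now {3, 8}
Step 2: find(8) -> no change; set of 8 is {3, 8}
Step 3: union(0, 6) -> merged; set of 0 now {0, 6}
Step 4: union(9, 4) -> merged; set of 9 now {4, 9}
Step 5: find(2) -> no change; set of 2 is {2}
Step 6: union(5, 8) -> merged; set of 5 now {3, 5, 8}
Step 7: find(8) -> no change; set of 8 is {3, 5, 8}
Step 8: find(2) -> no change; set of 2 is {2}
Step 9: find(7) -> no change; set of 7 is {7}
Step 10: union(3, 8) -> already same set; set of 3 now {3, 5, 8}
Step 11: union(4, 2) -> merged; set of 4 now {2, 4, 9}
Step 12: union(3, 4) -> merged; set of 3 now {2, 3, 4, 5, 8, 9}
Step 13: find(7) -> no change; set of 7 is {7}
Step 14: union(3, 1) -> merged; set of 3 now {1, 2, 3, 4, 5, 8, 9}
Step 15: union(3, 8) -> already same set; set of 3 now {1, 2, 3, 4, 5, 8, 9}
Step 16: union(1, 5) -> already same set; set of 1 now {1, 2, 3, 4, 5, 8, 9}
Step 17: find(3) -> no change; set of 3 is {1, 2, 3, 4, 5, 8, 9}
Step 18: find(9) -> no change; set of 9 is {1, 2, 3, 4, 5, 8, 9}
Step 19: union(3, 8) -> already same set; set of 3 now {1, 2, 3, 4, 5, 8, 9}
Step 20: find(5) -> no change; set of 5 is {1, 2, 3, 4, 5, 8, 9}
Step 21: union(0, 4) -> merged; set of 0 now {0, 1, 2, 3, 4, 5, 6, 8, 9}
Step 22: union(9, 4) -> already same set; set of 9 now {0, 1, 2, 3, 4, 5, 6, 8, 9}
Set of 6: {0, 1, 2, 3, 4, 5, 6, 8, 9}; 4 is a member.

Answer: yes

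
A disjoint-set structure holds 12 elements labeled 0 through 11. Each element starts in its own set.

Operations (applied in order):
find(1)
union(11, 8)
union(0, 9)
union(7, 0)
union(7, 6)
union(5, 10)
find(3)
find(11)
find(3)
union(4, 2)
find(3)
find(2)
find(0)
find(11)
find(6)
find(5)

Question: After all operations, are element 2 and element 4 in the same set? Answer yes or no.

Step 1: find(1) -> no change; set of 1 is {1}
Step 2: union(11, 8) -> merged; set of 11 now {8, 11}
Step 3: union(0, 9) -> merged; set of 0 now {0, 9}
Step 4: union(7, 0) -> merged; set of 7 now {0, 7, 9}
Step 5: union(7, 6) -> merged; set of 7 now {0, 6, 7, 9}
Step 6: union(5, 10) -> merged; set of 5 now {5, 10}
Step 7: find(3) -> no change; set of 3 is {3}
Step 8: find(11) -> no change; set of 11 is {8, 11}
Step 9: find(3) -> no change; set of 3 is {3}
Step 10: union(4, 2) -> merged; set of 4 now {2, 4}
Step 11: find(3) -> no change; set of 3 is {3}
Step 12: find(2) -> no change; set of 2 is {2, 4}
Step 13: find(0) -> no change; set of 0 is {0, 6, 7, 9}
Step 14: find(11) -> no change; set of 11 is {8, 11}
Step 15: find(6) -> no change; set of 6 is {0, 6, 7, 9}
Step 16: find(5) -> no change; set of 5 is {5, 10}
Set of 2: {2, 4}; 4 is a member.

Answer: yes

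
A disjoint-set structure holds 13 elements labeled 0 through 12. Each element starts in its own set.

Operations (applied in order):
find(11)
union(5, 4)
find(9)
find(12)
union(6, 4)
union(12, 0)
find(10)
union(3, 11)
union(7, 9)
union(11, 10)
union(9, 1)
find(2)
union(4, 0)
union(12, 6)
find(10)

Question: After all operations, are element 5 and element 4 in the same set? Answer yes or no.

Step 1: find(11) -> no change; set of 11 is {11}
Step 2: union(5, 4) -> merged; set of 5 now {4, 5}
Step 3: find(9) -> no change; set of 9 is {9}
Step 4: find(12) -> no change; set of 12 is {12}
Step 5: union(6, 4) -> merged; set of 6 now {4, 5, 6}
Step 6: union(12, 0) -> merged; set of 12 now {0, 12}
Step 7: find(10) -> no change; set of 10 is {10}
Step 8: union(3, 11) -> merged; set of 3 now {3, 11}
Step 9: union(7, 9) -> merged; set of 7 now {7, 9}
Step 10: union(11, 10) -> merged; set of 11 now {3, 10, 11}
Step 11: union(9, 1) -> merged; set of 9 now {1, 7, 9}
Step 12: find(2) -> no change; set of 2 is {2}
Step 13: union(4, 0) -> merged; set of 4 now {0, 4, 5, 6, 12}
Step 14: union(12, 6) -> already same set; set of 12 now {0, 4, 5, 6, 12}
Step 15: find(10) -> no change; set of 10 is {3, 10, 11}
Set of 5: {0, 4, 5, 6, 12}; 4 is a member.

Answer: yes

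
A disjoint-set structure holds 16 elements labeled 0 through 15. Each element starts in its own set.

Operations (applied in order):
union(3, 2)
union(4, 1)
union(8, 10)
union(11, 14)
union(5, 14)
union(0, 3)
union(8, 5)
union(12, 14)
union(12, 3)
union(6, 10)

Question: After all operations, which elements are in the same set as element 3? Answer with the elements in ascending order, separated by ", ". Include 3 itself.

Answer: 0, 2, 3, 5, 6, 8, 10, 11, 12, 14

Derivation:
Step 1: union(3, 2) -> merged; set of 3 now {2, 3}
Step 2: union(4, 1) -> merged; set of 4 now {1, 4}
Step 3: union(8, 10) -> merged; set of 8 now {8, 10}
Step 4: union(11, 14) -> merged; set of 11 now {11, 14}
Step 5: union(5, 14) -> merged; set of 5 now {5, 11, 14}
Step 6: union(0, 3) -> merged; set of 0 now {0, 2, 3}
Step 7: union(8, 5) -> merged; set of 8 now {5, 8, 10, 11, 14}
Step 8: union(12, 14) -> merged; set of 12 now {5, 8, 10, 11, 12, 14}
Step 9: union(12, 3) -> merged; set of 12 now {0, 2, 3, 5, 8, 10, 11, 12, 14}
Step 10: union(6, 10) -> merged; set of 6 now {0, 2, 3, 5, 6, 8, 10, 11, 12, 14}
Component of 3: {0, 2, 3, 5, 6, 8, 10, 11, 12, 14}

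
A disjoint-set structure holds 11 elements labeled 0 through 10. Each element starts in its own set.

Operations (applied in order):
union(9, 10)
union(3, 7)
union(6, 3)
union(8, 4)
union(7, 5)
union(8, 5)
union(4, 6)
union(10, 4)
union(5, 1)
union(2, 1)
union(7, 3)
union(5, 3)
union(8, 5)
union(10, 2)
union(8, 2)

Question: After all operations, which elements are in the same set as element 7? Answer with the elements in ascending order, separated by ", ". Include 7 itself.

Answer: 1, 2, 3, 4, 5, 6, 7, 8, 9, 10

Derivation:
Step 1: union(9, 10) -> merged; set of 9 now {9, 10}
Step 2: union(3, 7) -> merged; set of 3 now {3, 7}
Step 3: union(6, 3) -> merged; set of 6 now {3, 6, 7}
Step 4: union(8, 4) -> merged; set of 8 now {4, 8}
Step 5: union(7, 5) -> merged; set of 7 now {3, 5, 6, 7}
Step 6: union(8, 5) -> merged; set of 8 now {3, 4, 5, 6, 7, 8}
Step 7: union(4, 6) -> already same set; set of 4 now {3, 4, 5, 6, 7, 8}
Step 8: union(10, 4) -> merged; set of 10 now {3, 4, 5, 6, 7, 8, 9, 10}
Step 9: union(5, 1) -> merged; set of 5 now {1, 3, 4, 5, 6, 7, 8, 9, 10}
Step 10: union(2, 1) -> merged; set of 2 now {1, 2, 3, 4, 5, 6, 7, 8, 9, 10}
Step 11: union(7, 3) -> already same set; set of 7 now {1, 2, 3, 4, 5, 6, 7, 8, 9, 10}
Step 12: union(5, 3) -> already same set; set of 5 now {1, 2, 3, 4, 5, 6, 7, 8, 9, 10}
Step 13: union(8, 5) -> already same set; set of 8 now {1, 2, 3, 4, 5, 6, 7, 8, 9, 10}
Step 14: union(10, 2) -> already same set; set of 10 now {1, 2, 3, 4, 5, 6, 7, 8, 9, 10}
Step 15: union(8, 2) -> already same set; set of 8 now {1, 2, 3, 4, 5, 6, 7, 8, 9, 10}
Component of 7: {1, 2, 3, 4, 5, 6, 7, 8, 9, 10}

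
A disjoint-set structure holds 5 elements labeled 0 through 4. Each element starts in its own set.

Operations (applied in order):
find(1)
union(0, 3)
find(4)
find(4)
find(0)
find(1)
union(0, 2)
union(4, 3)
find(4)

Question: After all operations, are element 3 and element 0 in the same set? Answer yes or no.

Answer: yes

Derivation:
Step 1: find(1) -> no change; set of 1 is {1}
Step 2: union(0, 3) -> merged; set of 0 now {0, 3}
Step 3: find(4) -> no change; set of 4 is {4}
Step 4: find(4) -> no change; set of 4 is {4}
Step 5: find(0) -> no change; set of 0 is {0, 3}
Step 6: find(1) -> no change; set of 1 is {1}
Step 7: union(0, 2) -> merged; set of 0 now {0, 2, 3}
Step 8: union(4, 3) -> merged; set of 4 now {0, 2, 3, 4}
Step 9: find(4) -> no change; set of 4 is {0, 2, 3, 4}
Set of 3: {0, 2, 3, 4}; 0 is a member.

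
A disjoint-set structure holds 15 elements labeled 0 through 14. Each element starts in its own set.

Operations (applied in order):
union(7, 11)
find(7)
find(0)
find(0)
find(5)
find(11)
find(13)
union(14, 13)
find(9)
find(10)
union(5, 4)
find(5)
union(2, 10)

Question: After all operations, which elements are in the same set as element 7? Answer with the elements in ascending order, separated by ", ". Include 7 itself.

Answer: 7, 11

Derivation:
Step 1: union(7, 11) -> merged; set of 7 now {7, 11}
Step 2: find(7) -> no change; set of 7 is {7, 11}
Step 3: find(0) -> no change; set of 0 is {0}
Step 4: find(0) -> no change; set of 0 is {0}
Step 5: find(5) -> no change; set of 5 is {5}
Step 6: find(11) -> no change; set of 11 is {7, 11}
Step 7: find(13) -> no change; set of 13 is {13}
Step 8: union(14, 13) -> merged; set of 14 now {13, 14}
Step 9: find(9) -> no change; set of 9 is {9}
Step 10: find(10) -> no change; set of 10 is {10}
Step 11: union(5, 4) -> merged; set of 5 now {4, 5}
Step 12: find(5) -> no change; set of 5 is {4, 5}
Step 13: union(2, 10) -> merged; set of 2 now {2, 10}
Component of 7: {7, 11}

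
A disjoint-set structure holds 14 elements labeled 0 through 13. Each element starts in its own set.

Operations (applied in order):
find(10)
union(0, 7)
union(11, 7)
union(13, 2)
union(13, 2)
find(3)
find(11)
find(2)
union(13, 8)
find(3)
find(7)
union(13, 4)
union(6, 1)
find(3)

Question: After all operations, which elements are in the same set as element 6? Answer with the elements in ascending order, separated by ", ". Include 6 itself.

Answer: 1, 6

Derivation:
Step 1: find(10) -> no change; set of 10 is {10}
Step 2: union(0, 7) -> merged; set of 0 now {0, 7}
Step 3: union(11, 7) -> merged; set of 11 now {0, 7, 11}
Step 4: union(13, 2) -> merged; set of 13 now {2, 13}
Step 5: union(13, 2) -> already same set; set of 13 now {2, 13}
Step 6: find(3) -> no change; set of 3 is {3}
Step 7: find(11) -> no change; set of 11 is {0, 7, 11}
Step 8: find(2) -> no change; set of 2 is {2, 13}
Step 9: union(13, 8) -> merged; set of 13 now {2, 8, 13}
Step 10: find(3) -> no change; set of 3 is {3}
Step 11: find(7) -> no change; set of 7 is {0, 7, 11}
Step 12: union(13, 4) -> merged; set of 13 now {2, 4, 8, 13}
Step 13: union(6, 1) -> merged; set of 6 now {1, 6}
Step 14: find(3) -> no change; set of 3 is {3}
Component of 6: {1, 6}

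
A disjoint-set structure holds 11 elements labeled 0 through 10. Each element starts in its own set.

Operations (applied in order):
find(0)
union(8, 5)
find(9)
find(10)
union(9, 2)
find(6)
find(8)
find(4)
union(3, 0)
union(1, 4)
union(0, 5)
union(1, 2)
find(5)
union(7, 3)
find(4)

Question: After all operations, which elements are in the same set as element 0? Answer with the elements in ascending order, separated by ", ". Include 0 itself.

Answer: 0, 3, 5, 7, 8

Derivation:
Step 1: find(0) -> no change; set of 0 is {0}
Step 2: union(8, 5) -> merged; set of 8 now {5, 8}
Step 3: find(9) -> no change; set of 9 is {9}
Step 4: find(10) -> no change; set of 10 is {10}
Step 5: union(9, 2) -> merged; set of 9 now {2, 9}
Step 6: find(6) -> no change; set of 6 is {6}
Step 7: find(8) -> no change; set of 8 is {5, 8}
Step 8: find(4) -> no change; set of 4 is {4}
Step 9: union(3, 0) -> merged; set of 3 now {0, 3}
Step 10: union(1, 4) -> merged; set of 1 now {1, 4}
Step 11: union(0, 5) -> merged; set of 0 now {0, 3, 5, 8}
Step 12: union(1, 2) -> merged; set of 1 now {1, 2, 4, 9}
Step 13: find(5) -> no change; set of 5 is {0, 3, 5, 8}
Step 14: union(7, 3) -> merged; set of 7 now {0, 3, 5, 7, 8}
Step 15: find(4) -> no change; set of 4 is {1, 2, 4, 9}
Component of 0: {0, 3, 5, 7, 8}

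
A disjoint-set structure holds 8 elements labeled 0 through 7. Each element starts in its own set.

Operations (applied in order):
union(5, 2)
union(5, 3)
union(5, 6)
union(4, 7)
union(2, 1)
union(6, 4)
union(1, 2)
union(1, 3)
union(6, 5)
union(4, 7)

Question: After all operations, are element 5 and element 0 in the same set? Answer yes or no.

Answer: no

Derivation:
Step 1: union(5, 2) -> merged; set of 5 now {2, 5}
Step 2: union(5, 3) -> merged; set of 5 now {2, 3, 5}
Step 3: union(5, 6) -> merged; set of 5 now {2, 3, 5, 6}
Step 4: union(4, 7) -> merged; set of 4 now {4, 7}
Step 5: union(2, 1) -> merged; set of 2 now {1, 2, 3, 5, 6}
Step 6: union(6, 4) -> merged; set of 6 now {1, 2, 3, 4, 5, 6, 7}
Step 7: union(1, 2) -> already same set; set of 1 now {1, 2, 3, 4, 5, 6, 7}
Step 8: union(1, 3) -> already same set; set of 1 now {1, 2, 3, 4, 5, 6, 7}
Step 9: union(6, 5) -> already same set; set of 6 now {1, 2, 3, 4, 5, 6, 7}
Step 10: union(4, 7) -> already same set; set of 4 now {1, 2, 3, 4, 5, 6, 7}
Set of 5: {1, 2, 3, 4, 5, 6, 7}; 0 is not a member.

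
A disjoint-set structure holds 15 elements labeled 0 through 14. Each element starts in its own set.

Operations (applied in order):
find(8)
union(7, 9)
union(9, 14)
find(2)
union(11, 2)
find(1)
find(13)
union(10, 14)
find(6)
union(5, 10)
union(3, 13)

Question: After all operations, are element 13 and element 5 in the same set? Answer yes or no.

Step 1: find(8) -> no change; set of 8 is {8}
Step 2: union(7, 9) -> merged; set of 7 now {7, 9}
Step 3: union(9, 14) -> merged; set of 9 now {7, 9, 14}
Step 4: find(2) -> no change; set of 2 is {2}
Step 5: union(11, 2) -> merged; set of 11 now {2, 11}
Step 6: find(1) -> no change; set of 1 is {1}
Step 7: find(13) -> no change; set of 13 is {13}
Step 8: union(10, 14) -> merged; set of 10 now {7, 9, 10, 14}
Step 9: find(6) -> no change; set of 6 is {6}
Step 10: union(5, 10) -> merged; set of 5 now {5, 7, 9, 10, 14}
Step 11: union(3, 13) -> merged; set of 3 now {3, 13}
Set of 13: {3, 13}; 5 is not a member.

Answer: no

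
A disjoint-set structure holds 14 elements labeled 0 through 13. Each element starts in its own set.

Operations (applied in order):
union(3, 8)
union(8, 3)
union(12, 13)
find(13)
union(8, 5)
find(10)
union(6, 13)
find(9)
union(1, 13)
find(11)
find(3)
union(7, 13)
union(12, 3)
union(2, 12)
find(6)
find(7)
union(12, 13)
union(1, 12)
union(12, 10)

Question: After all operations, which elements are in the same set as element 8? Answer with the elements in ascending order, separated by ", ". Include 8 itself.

Step 1: union(3, 8) -> merged; set of 3 now {3, 8}
Step 2: union(8, 3) -> already same set; set of 8 now {3, 8}
Step 3: union(12, 13) -> merged; set of 12 now {12, 13}
Step 4: find(13) -> no change; set of 13 is {12, 13}
Step 5: union(8, 5) -> merged; set of 8 now {3, 5, 8}
Step 6: find(10) -> no change; set of 10 is {10}
Step 7: union(6, 13) -> merged; set of 6 now {6, 12, 13}
Step 8: find(9) -> no change; set of 9 is {9}
Step 9: union(1, 13) -> merged; set of 1 now {1, 6, 12, 13}
Step 10: find(11) -> no change; set of 11 is {11}
Step 11: find(3) -> no change; set of 3 is {3, 5, 8}
Step 12: union(7, 13) -> merged; set of 7 now {1, 6, 7, 12, 13}
Step 13: union(12, 3) -> merged; set of 12 now {1, 3, 5, 6, 7, 8, 12, 13}
Step 14: union(2, 12) -> merged; set of 2 now {1, 2, 3, 5, 6, 7, 8, 12, 13}
Step 15: find(6) -> no change; set of 6 is {1, 2, 3, 5, 6, 7, 8, 12, 13}
Step 16: find(7) -> no change; set of 7 is {1, 2, 3, 5, 6, 7, 8, 12, 13}
Step 17: union(12, 13) -> already same set; set of 12 now {1, 2, 3, 5, 6, 7, 8, 12, 13}
Step 18: union(1, 12) -> already same set; set of 1 now {1, 2, 3, 5, 6, 7, 8, 12, 13}
Step 19: union(12, 10) -> merged; set of 12 now {1, 2, 3, 5, 6, 7, 8, 10, 12, 13}
Component of 8: {1, 2, 3, 5, 6, 7, 8, 10, 12, 13}

Answer: 1, 2, 3, 5, 6, 7, 8, 10, 12, 13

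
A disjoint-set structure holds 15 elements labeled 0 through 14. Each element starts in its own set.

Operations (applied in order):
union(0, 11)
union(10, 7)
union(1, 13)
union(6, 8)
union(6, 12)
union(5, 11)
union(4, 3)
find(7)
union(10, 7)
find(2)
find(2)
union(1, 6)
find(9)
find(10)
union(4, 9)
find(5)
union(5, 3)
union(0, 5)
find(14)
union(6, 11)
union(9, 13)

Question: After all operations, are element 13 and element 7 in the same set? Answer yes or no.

Step 1: union(0, 11) -> merged; set of 0 now {0, 11}
Step 2: union(10, 7) -> merged; set of 10 now {7, 10}
Step 3: union(1, 13) -> merged; set of 1 now {1, 13}
Step 4: union(6, 8) -> merged; set of 6 now {6, 8}
Step 5: union(6, 12) -> merged; set of 6 now {6, 8, 12}
Step 6: union(5, 11) -> merged; set of 5 now {0, 5, 11}
Step 7: union(4, 3) -> merged; set of 4 now {3, 4}
Step 8: find(7) -> no change; set of 7 is {7, 10}
Step 9: union(10, 7) -> already same set; set of 10 now {7, 10}
Step 10: find(2) -> no change; set of 2 is {2}
Step 11: find(2) -> no change; set of 2 is {2}
Step 12: union(1, 6) -> merged; set of 1 now {1, 6, 8, 12, 13}
Step 13: find(9) -> no change; set of 9 is {9}
Step 14: find(10) -> no change; set of 10 is {7, 10}
Step 15: union(4, 9) -> merged; set of 4 now {3, 4, 9}
Step 16: find(5) -> no change; set of 5 is {0, 5, 11}
Step 17: union(5, 3) -> merged; set of 5 now {0, 3, 4, 5, 9, 11}
Step 18: union(0, 5) -> already same set; set of 0 now {0, 3, 4, 5, 9, 11}
Step 19: find(14) -> no change; set of 14 is {14}
Step 20: union(6, 11) -> merged; set of 6 now {0, 1, 3, 4, 5, 6, 8, 9, 11, 12, 13}
Step 21: union(9, 13) -> already same set; set of 9 now {0, 1, 3, 4, 5, 6, 8, 9, 11, 12, 13}
Set of 13: {0, 1, 3, 4, 5, 6, 8, 9, 11, 12, 13}; 7 is not a member.

Answer: no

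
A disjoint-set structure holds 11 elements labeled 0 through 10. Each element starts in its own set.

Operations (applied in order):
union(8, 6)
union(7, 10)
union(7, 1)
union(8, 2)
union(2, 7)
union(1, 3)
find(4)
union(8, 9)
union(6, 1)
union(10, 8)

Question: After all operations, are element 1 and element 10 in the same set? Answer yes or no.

Step 1: union(8, 6) -> merged; set of 8 now {6, 8}
Step 2: union(7, 10) -> merged; set of 7 now {7, 10}
Step 3: union(7, 1) -> merged; set of 7 now {1, 7, 10}
Step 4: union(8, 2) -> merged; set of 8 now {2, 6, 8}
Step 5: union(2, 7) -> merged; set of 2 now {1, 2, 6, 7, 8, 10}
Step 6: union(1, 3) -> merged; set of 1 now {1, 2, 3, 6, 7, 8, 10}
Step 7: find(4) -> no change; set of 4 is {4}
Step 8: union(8, 9) -> merged; set of 8 now {1, 2, 3, 6, 7, 8, 9, 10}
Step 9: union(6, 1) -> already same set; set of 6 now {1, 2, 3, 6, 7, 8, 9, 10}
Step 10: union(10, 8) -> already same set; set of 10 now {1, 2, 3, 6, 7, 8, 9, 10}
Set of 1: {1, 2, 3, 6, 7, 8, 9, 10}; 10 is a member.

Answer: yes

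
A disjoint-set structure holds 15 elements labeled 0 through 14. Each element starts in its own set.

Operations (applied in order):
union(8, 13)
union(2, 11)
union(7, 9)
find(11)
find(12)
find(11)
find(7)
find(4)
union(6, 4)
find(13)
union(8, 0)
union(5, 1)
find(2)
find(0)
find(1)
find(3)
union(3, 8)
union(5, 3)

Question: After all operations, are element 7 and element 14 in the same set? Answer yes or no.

Answer: no

Derivation:
Step 1: union(8, 13) -> merged; set of 8 now {8, 13}
Step 2: union(2, 11) -> merged; set of 2 now {2, 11}
Step 3: union(7, 9) -> merged; set of 7 now {7, 9}
Step 4: find(11) -> no change; set of 11 is {2, 11}
Step 5: find(12) -> no change; set of 12 is {12}
Step 6: find(11) -> no change; set of 11 is {2, 11}
Step 7: find(7) -> no change; set of 7 is {7, 9}
Step 8: find(4) -> no change; set of 4 is {4}
Step 9: union(6, 4) -> merged; set of 6 now {4, 6}
Step 10: find(13) -> no change; set of 13 is {8, 13}
Step 11: union(8, 0) -> merged; set of 8 now {0, 8, 13}
Step 12: union(5, 1) -> merged; set of 5 now {1, 5}
Step 13: find(2) -> no change; set of 2 is {2, 11}
Step 14: find(0) -> no change; set of 0 is {0, 8, 13}
Step 15: find(1) -> no change; set of 1 is {1, 5}
Step 16: find(3) -> no change; set of 3 is {3}
Step 17: union(3, 8) -> merged; set of 3 now {0, 3, 8, 13}
Step 18: union(5, 3) -> merged; set of 5 now {0, 1, 3, 5, 8, 13}
Set of 7: {7, 9}; 14 is not a member.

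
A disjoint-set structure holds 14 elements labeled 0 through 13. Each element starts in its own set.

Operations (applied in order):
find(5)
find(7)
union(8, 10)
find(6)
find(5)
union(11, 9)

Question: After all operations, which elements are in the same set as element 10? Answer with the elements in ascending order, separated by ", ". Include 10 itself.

Step 1: find(5) -> no change; set of 5 is {5}
Step 2: find(7) -> no change; set of 7 is {7}
Step 3: union(8, 10) -> merged; set of 8 now {8, 10}
Step 4: find(6) -> no change; set of 6 is {6}
Step 5: find(5) -> no change; set of 5 is {5}
Step 6: union(11, 9) -> merged; set of 11 now {9, 11}
Component of 10: {8, 10}

Answer: 8, 10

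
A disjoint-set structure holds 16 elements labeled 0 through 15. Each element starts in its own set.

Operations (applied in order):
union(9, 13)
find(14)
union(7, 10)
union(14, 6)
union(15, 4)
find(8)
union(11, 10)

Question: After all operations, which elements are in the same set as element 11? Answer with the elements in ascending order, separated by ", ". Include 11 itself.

Answer: 7, 10, 11

Derivation:
Step 1: union(9, 13) -> merged; set of 9 now {9, 13}
Step 2: find(14) -> no change; set of 14 is {14}
Step 3: union(7, 10) -> merged; set of 7 now {7, 10}
Step 4: union(14, 6) -> merged; set of 14 now {6, 14}
Step 5: union(15, 4) -> merged; set of 15 now {4, 15}
Step 6: find(8) -> no change; set of 8 is {8}
Step 7: union(11, 10) -> merged; set of 11 now {7, 10, 11}
Component of 11: {7, 10, 11}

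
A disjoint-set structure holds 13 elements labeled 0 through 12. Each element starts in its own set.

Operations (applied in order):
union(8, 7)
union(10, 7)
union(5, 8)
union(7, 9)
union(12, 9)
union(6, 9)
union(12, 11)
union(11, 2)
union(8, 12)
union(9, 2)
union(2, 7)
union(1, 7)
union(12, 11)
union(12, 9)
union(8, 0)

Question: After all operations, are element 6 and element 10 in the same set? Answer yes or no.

Step 1: union(8, 7) -> merged; set of 8 now {7, 8}
Step 2: union(10, 7) -> merged; set of 10 now {7, 8, 10}
Step 3: union(5, 8) -> merged; set of 5 now {5, 7, 8, 10}
Step 4: union(7, 9) -> merged; set of 7 now {5, 7, 8, 9, 10}
Step 5: union(12, 9) -> merged; set of 12 now {5, 7, 8, 9, 10, 12}
Step 6: union(6, 9) -> merged; set of 6 now {5, 6, 7, 8, 9, 10, 12}
Step 7: union(12, 11) -> merged; set of 12 now {5, 6, 7, 8, 9, 10, 11, 12}
Step 8: union(11, 2) -> merged; set of 11 now {2, 5, 6, 7, 8, 9, 10, 11, 12}
Step 9: union(8, 12) -> already same set; set of 8 now {2, 5, 6, 7, 8, 9, 10, 11, 12}
Step 10: union(9, 2) -> already same set; set of 9 now {2, 5, 6, 7, 8, 9, 10, 11, 12}
Step 11: union(2, 7) -> already same set; set of 2 now {2, 5, 6, 7, 8, 9, 10, 11, 12}
Step 12: union(1, 7) -> merged; set of 1 now {1, 2, 5, 6, 7, 8, 9, 10, 11, 12}
Step 13: union(12, 11) -> already same set; set of 12 now {1, 2, 5, 6, 7, 8, 9, 10, 11, 12}
Step 14: union(12, 9) -> already same set; set of 12 now {1, 2, 5, 6, 7, 8, 9, 10, 11, 12}
Step 15: union(8, 0) -> merged; set of 8 now {0, 1, 2, 5, 6, 7, 8, 9, 10, 11, 12}
Set of 6: {0, 1, 2, 5, 6, 7, 8, 9, 10, 11, 12}; 10 is a member.

Answer: yes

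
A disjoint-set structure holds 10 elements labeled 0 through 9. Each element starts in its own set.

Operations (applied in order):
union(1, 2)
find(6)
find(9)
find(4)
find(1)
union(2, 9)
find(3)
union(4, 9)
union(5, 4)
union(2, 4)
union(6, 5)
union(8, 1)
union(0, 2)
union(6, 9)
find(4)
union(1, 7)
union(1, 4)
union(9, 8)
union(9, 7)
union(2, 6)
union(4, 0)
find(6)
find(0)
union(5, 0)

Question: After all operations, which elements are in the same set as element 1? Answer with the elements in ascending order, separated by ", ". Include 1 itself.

Step 1: union(1, 2) -> merged; set of 1 now {1, 2}
Step 2: find(6) -> no change; set of 6 is {6}
Step 3: find(9) -> no change; set of 9 is {9}
Step 4: find(4) -> no change; set of 4 is {4}
Step 5: find(1) -> no change; set of 1 is {1, 2}
Step 6: union(2, 9) -> merged; set of 2 now {1, 2, 9}
Step 7: find(3) -> no change; set of 3 is {3}
Step 8: union(4, 9) -> merged; set of 4 now {1, 2, 4, 9}
Step 9: union(5, 4) -> merged; set of 5 now {1, 2, 4, 5, 9}
Step 10: union(2, 4) -> already same set; set of 2 now {1, 2, 4, 5, 9}
Step 11: union(6, 5) -> merged; set of 6 now {1, 2, 4, 5, 6, 9}
Step 12: union(8, 1) -> merged; set of 8 now {1, 2, 4, 5, 6, 8, 9}
Step 13: union(0, 2) -> merged; set of 0 now {0, 1, 2, 4, 5, 6, 8, 9}
Step 14: union(6, 9) -> already same set; set of 6 now {0, 1, 2, 4, 5, 6, 8, 9}
Step 15: find(4) -> no change; set of 4 is {0, 1, 2, 4, 5, 6, 8, 9}
Step 16: union(1, 7) -> merged; set of 1 now {0, 1, 2, 4, 5, 6, 7, 8, 9}
Step 17: union(1, 4) -> already same set; set of 1 now {0, 1, 2, 4, 5, 6, 7, 8, 9}
Step 18: union(9, 8) -> already same set; set of 9 now {0, 1, 2, 4, 5, 6, 7, 8, 9}
Step 19: union(9, 7) -> already same set; set of 9 now {0, 1, 2, 4, 5, 6, 7, 8, 9}
Step 20: union(2, 6) -> already same set; set of 2 now {0, 1, 2, 4, 5, 6, 7, 8, 9}
Step 21: union(4, 0) -> already same set; set of 4 now {0, 1, 2, 4, 5, 6, 7, 8, 9}
Step 22: find(6) -> no change; set of 6 is {0, 1, 2, 4, 5, 6, 7, 8, 9}
Step 23: find(0) -> no change; set of 0 is {0, 1, 2, 4, 5, 6, 7, 8, 9}
Step 24: union(5, 0) -> already same set; set of 5 now {0, 1, 2, 4, 5, 6, 7, 8, 9}
Component of 1: {0, 1, 2, 4, 5, 6, 7, 8, 9}

Answer: 0, 1, 2, 4, 5, 6, 7, 8, 9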